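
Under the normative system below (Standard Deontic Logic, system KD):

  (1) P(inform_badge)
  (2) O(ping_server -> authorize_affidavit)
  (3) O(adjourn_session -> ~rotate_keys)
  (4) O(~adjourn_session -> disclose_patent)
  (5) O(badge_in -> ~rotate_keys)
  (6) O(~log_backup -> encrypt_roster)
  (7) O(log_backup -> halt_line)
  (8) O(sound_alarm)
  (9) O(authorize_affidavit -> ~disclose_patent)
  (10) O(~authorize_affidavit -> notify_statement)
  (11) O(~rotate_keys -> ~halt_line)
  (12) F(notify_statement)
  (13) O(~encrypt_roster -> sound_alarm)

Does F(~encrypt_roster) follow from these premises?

Premise 12, F(notify_statement), is equivalent to O(~notify_statement).
Premise 10 is O(~authorize_affidavit -> notify_statement); contrapositively O(~notify_statement -> authorize_affidavit). Since O(~notify_statement) holds, K gives O(authorize_affidavit).
With premise 9, O(authorize_affidavit -> ~disclose_patent), the K-axiom yields O(~disclose_patent).
The contrapositive of premise 4 (O(~adjourn_session -> disclose_patent)) is O(~disclose_patent -> adjourn_session), and O(~disclose_patent) is already established, so O(adjourn_session).
Applying K to premise 3 (O(adjourn_session -> ~rotate_keys)) and O(adjourn_session) yields O(~rotate_keys).
Applying K to premise 11 (O(~rotate_keys -> ~halt_line)) and O(~rotate_keys) yields O(~halt_line).
Premise 7, O(log_backup -> halt_line), contraposes to O(~halt_line -> ~log_backup); with O(~halt_line) we get O(~log_backup).
Premise 6 is O(~log_backup -> encrypt_roster); since O(~log_backup), deontic closure gives O(encrypt_roster).
Premises 1, 2, 5, 8, 13 do not contribute to this derivation.
So O(encrypt_roster) holds, i.e. F(~encrypt_roster). The claim follows.

Yes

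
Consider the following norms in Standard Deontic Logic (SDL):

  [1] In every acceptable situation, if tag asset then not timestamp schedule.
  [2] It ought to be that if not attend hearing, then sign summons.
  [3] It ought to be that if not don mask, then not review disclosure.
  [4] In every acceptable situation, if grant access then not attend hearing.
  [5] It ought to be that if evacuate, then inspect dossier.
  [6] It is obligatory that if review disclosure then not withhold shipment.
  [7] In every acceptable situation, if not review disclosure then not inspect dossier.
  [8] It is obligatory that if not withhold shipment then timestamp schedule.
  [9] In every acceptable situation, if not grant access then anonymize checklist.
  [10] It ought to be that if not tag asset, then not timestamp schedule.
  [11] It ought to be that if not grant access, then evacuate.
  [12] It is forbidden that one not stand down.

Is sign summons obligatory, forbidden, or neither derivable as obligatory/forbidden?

Obligatory

Premises 10 and 1 are O(¬tag_asset → ¬timestamp_schedule) and O(tag_asset → ¬timestamp_schedule); every ideal world satisfies ¬tag_asset or tag_asset, so in either case ¬timestamp_schedule holds — hence O(¬timestamp_schedule).
Premise 8, O(¬withhold_shipment → timestamp_schedule), contraposes to O(¬timestamp_schedule → withhold_shipment); with O(¬timestamp_schedule) we get O(withhold_shipment).
Premise 6, O(review_disclosure → ¬withhold_shipment), contraposes to O(withhold_shipment → ¬review_disclosure); with O(withhold_shipment) we get O(¬review_disclosure).
Applying K to premise 7 (O(¬review_disclosure → ¬inspect_dossier)) and O(¬review_disclosure) yields O(¬inspect_dossier).
The contrapositive of premise 5 (O(evacuate → inspect_dossier)) is O(¬inspect_dossier → ¬evacuate), and O(¬inspect_dossier) is already established, so O(¬evacuate).
Premise 11 is O(¬grant_access → evacuate); contrapositively O(¬evacuate → grant_access). Since O(¬evacuate) holds, K gives O(grant_access).
Applying K to premise 4 (O(grant_access → ¬attend_hearing)) and O(grant_access) yields O(¬attend_hearing).
From O(¬attend_hearing) and premise 2, O(¬attend_hearing → sign_summons), we obtain O(sign_summons).
Premises 3, 9, 12 do not contribute to this derivation.
Hence sign_summons is obligatory.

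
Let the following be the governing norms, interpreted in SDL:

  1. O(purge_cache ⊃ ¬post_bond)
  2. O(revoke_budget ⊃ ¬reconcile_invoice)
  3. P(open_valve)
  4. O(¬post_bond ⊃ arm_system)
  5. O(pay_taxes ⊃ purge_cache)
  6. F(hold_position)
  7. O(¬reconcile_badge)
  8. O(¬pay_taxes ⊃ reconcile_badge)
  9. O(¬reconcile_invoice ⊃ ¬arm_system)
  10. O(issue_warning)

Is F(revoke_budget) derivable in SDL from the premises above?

From premise 7 we have O(¬reconcile_badge).
The contrapositive of premise 8 (O(¬pay_taxes ⊃ reconcile_badge)) is O(¬reconcile_badge ⊃ pay_taxes), and O(¬reconcile_badge) is already established, so O(pay_taxes).
From O(pay_taxes) and premise 5, O(pay_taxes ⊃ purge_cache), we obtain O(purge_cache).
With premise 1, O(purge_cache ⊃ ¬post_bond), the K-axiom yields O(¬post_bond).
Premise 4 is O(¬post_bond ⊃ arm_system); since O(¬post_bond), deontic closure gives O(arm_system).
Premise 9 is O(¬reconcile_invoice ⊃ ¬arm_system); contrapositively O(arm_system ⊃ reconcile_invoice). Since O(arm_system) holds, K gives O(reconcile_invoice).
Premise 2, O(revoke_budget ⊃ ¬reconcile_invoice), contraposes to O(reconcile_invoice ⊃ ¬revoke_budget); with O(reconcile_invoice) we get O(¬revoke_budget).
Premises 3, 6, 10 do not contribute to this derivation.
So O(¬revoke_budget) holds, i.e. F(revoke_budget). The claim follows.

Yes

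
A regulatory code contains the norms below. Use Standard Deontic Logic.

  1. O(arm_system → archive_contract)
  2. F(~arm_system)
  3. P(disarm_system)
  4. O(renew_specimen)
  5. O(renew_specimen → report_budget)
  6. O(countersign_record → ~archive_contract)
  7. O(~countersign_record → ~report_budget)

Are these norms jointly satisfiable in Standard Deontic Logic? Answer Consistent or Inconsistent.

Inconsistent

From premise 4 we have O(renew_specimen).
Applying K to premise 5 (O(renew_specimen → report_budget)) and O(renew_specimen) yields O(report_budget).
Premise 7, O(~countersign_record → ~report_budget), contraposes to O(report_budget → countersign_record); with O(report_budget) we get O(countersign_record).
With premise 6, O(countersign_record → ~archive_contract), the K-axiom yields O(~archive_contract).
Premise 1, O(arm_system → archive_contract), contraposes to O(~archive_contract → ~arm_system); with O(~archive_contract) we get O(~arm_system).
But premise 2, F(~arm_system), means O(arm_system).
We now have both O(~arm_system) and O(arm_system) — arm_system is simultaneously obligatory and forbidden, violating the D-axiom.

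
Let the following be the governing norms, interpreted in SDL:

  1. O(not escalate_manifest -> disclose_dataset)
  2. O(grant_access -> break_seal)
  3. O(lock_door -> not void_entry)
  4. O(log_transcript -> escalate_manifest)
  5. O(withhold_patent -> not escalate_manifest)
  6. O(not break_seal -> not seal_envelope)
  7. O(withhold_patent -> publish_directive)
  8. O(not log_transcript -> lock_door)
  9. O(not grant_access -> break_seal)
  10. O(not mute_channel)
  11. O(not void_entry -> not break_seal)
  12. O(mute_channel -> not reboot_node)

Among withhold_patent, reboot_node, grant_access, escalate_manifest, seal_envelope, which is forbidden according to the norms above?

Premises 2 and 9 are O(grant_access -> break_seal) and O(not grant_access -> break_seal); every ideal world satisfies grant_access or not grant_access, so in either case break_seal holds — hence O(break_seal).
Premise 11 is O(not void_entry -> not break_seal); contrapositively O(break_seal -> void_entry). Since O(break_seal) holds, K gives O(void_entry).
Premise 3, O(lock_door -> not void_entry), contraposes to O(void_entry -> not lock_door); with O(void_entry) we get O(not lock_door).
The contrapositive of premise 8 (O(not log_transcript -> lock_door)) is O(not lock_door -> log_transcript), and O(not lock_door) is already established, so O(log_transcript).
With premise 4, O(log_transcript -> escalate_manifest), the K-axiom yields O(escalate_manifest).
Premise 5 is O(withhold_patent -> not escalate_manifest); contrapositively O(escalate_manifest -> not withhold_patent). Since O(escalate_manifest) holds, K gives O(not withhold_patent).
So O(not withhold_patent) holds, i.e. withhold_patent is forbidden. None of the other listed options is forbidden under the premises.

withhold_patent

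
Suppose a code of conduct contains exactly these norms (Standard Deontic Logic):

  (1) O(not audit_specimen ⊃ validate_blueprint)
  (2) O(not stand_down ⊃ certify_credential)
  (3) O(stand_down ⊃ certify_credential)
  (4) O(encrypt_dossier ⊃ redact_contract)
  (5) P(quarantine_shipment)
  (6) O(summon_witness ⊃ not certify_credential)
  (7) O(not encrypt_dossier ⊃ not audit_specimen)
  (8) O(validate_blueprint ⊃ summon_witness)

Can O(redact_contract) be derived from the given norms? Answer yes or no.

Yes

By case analysis on stand_down: premise 3 gives O(stand_down ⊃ certify_credential) and premise 2 gives O(not stand_down ⊃ certify_credential), so O(certify_credential) either way.
Premise 6, O(summon_witness ⊃ not certify_credential), contraposes to O(certify_credential ⊃ not summon_witness); with O(certify_credential) we get O(not summon_witness).
The contrapositive of premise 8 (O(validate_blueprint ⊃ summon_witness)) is O(not summon_witness ⊃ not validate_blueprint), and O(not summon_witness) is already established, so O(not validate_blueprint).
The contrapositive of premise 1 (O(not audit_specimen ⊃ validate_blueprint)) is O(not validate_blueprint ⊃ audit_specimen), and O(not validate_blueprint) is already established, so O(audit_specimen).
Premise 7, O(not encrypt_dossier ⊃ not audit_specimen), contraposes to O(audit_specimen ⊃ encrypt_dossier); with O(audit_specimen) we get O(encrypt_dossier).
With premise 4, O(encrypt_dossier ⊃ redact_contract), the K-axiom yields O(redact_contract).
Premise 5 does not contribute to this derivation.
So O(redact_contract) follows.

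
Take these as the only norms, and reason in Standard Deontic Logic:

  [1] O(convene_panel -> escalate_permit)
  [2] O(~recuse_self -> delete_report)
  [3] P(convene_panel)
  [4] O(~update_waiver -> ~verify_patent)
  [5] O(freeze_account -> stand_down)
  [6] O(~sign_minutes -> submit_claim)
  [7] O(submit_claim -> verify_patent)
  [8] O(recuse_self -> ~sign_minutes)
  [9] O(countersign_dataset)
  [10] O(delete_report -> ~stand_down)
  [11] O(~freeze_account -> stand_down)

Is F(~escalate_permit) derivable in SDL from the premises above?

Premise 1 is O(convene_panel -> escalate_permit), but O(convene_panel) is not derivable from the premises (the permission P(convene_panel) asserts only ~O(~convene_panel), not O(convene_panel)), so it does not yield O(escalate_permit).
No other premise forces O(escalate_permit). An ideal world satisfying every premise can still have ~escalate_permit true, so F(~escalate_permit) is not derivable.

No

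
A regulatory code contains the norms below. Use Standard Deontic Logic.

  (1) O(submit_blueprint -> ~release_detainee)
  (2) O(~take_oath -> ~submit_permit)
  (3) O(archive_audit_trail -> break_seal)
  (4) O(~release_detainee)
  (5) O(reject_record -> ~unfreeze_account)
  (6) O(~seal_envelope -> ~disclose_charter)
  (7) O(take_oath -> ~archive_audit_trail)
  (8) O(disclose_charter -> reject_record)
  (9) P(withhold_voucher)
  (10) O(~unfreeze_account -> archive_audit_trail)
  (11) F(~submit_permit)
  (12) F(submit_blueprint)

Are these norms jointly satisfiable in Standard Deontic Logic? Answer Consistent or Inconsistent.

Premise 1 is O(submit_blueprint -> ~release_detainee); even if O(~release_detainee) held, inferring O(submit_blueprint) would be affirming the consequent — invalid.
So O(submit_blueprint) is not derivable, and the apparent clash with O(~submit_blueprint) does not arise.
A world satisfying every obligation exists (e.g. archive_audit_trail=false, break_seal=false, disclose_charter=false, reject_record=false, release_detainee=false, seal_envelope=false, submit_blueprint=false, submit_permit=true, take_oath=true, unfreeze_account=true, withhold_voucher=false); no atom is both obligatory and forbidden, so the set is consistent.

Consistent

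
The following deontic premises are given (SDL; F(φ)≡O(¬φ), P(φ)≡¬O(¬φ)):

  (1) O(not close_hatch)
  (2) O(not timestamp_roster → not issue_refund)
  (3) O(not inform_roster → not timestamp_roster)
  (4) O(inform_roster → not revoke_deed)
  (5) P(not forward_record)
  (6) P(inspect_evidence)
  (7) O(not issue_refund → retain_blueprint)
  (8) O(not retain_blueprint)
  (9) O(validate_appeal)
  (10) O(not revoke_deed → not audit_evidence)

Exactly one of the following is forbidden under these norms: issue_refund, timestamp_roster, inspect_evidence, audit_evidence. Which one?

audit_evidence

Premise 8 states O(not retain_blueprint) outright.
Premise 7, O(not issue_refund → retain_blueprint), contraposes to O(not retain_blueprint → issue_refund); with O(not retain_blueprint) we get O(issue_refund).
The contrapositive of premise 2 (O(not timestamp_roster → not issue_refund)) is O(issue_refund → timestamp_roster), and O(issue_refund) is already established, so O(timestamp_roster).
The contrapositive of premise 3 (O(not inform_roster → not timestamp_roster)) is O(timestamp_roster → inform_roster), and O(timestamp_roster) is already established, so O(inform_roster).
With premise 4, O(inform_roster → not revoke_deed), the K-axiom yields O(not revoke_deed).
Premise 10 is O(not revoke_deed → not audit_evidence); since O(not revoke_deed), deontic closure gives O(not audit_evidence).
So O(not audit_evidence) holds, i.e. audit_evidence is forbidden. None of the other listed options is forbidden under the premises.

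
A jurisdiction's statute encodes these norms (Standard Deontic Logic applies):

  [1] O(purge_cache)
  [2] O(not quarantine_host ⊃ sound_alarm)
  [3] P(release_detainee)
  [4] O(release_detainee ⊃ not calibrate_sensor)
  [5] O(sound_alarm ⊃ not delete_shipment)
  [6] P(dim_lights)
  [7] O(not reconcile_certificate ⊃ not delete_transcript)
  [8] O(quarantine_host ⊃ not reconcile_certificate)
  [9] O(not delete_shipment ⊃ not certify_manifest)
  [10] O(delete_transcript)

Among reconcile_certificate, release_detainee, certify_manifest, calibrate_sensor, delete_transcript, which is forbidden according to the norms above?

Premise 10 gives O(delete_transcript).
Premise 7 is O(not reconcile_certificate ⊃ not delete_transcript); contrapositively O(delete_transcript ⊃ reconcile_certificate). Since O(delete_transcript) holds, K gives O(reconcile_certificate).
The contrapositive of premise 8 (O(quarantine_host ⊃ not reconcile_certificate)) is O(reconcile_certificate ⊃ not quarantine_host), and O(reconcile_certificate) is already established, so O(not quarantine_host).
From O(not quarantine_host) and premise 2, O(not quarantine_host ⊃ sound_alarm), we obtain O(sound_alarm).
Premise 5 is O(sound_alarm ⊃ not delete_shipment); since O(sound_alarm), deontic closure gives O(not delete_shipment).
Premise 9 is O(not delete_shipment ⊃ not certify_manifest); since O(not delete_shipment), deontic closure gives O(not certify_manifest).
So O(not certify_manifest) holds, i.e. certify_manifest is forbidden. None of the other listed options is forbidden under the premises.

certify_manifest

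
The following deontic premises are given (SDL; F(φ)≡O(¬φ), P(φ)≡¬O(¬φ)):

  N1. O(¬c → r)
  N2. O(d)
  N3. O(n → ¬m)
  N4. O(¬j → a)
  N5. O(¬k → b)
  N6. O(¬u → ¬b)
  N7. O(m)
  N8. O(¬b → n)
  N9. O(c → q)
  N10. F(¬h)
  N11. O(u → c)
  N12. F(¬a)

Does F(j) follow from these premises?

Premise 4 is O(¬j → a); even if O(a) held, inferring O(¬j) would be affirming the consequent — invalid.
No other premise forces O(¬j). An ideal world satisfying every premise can still have j true, so F(j) is not derivable.

No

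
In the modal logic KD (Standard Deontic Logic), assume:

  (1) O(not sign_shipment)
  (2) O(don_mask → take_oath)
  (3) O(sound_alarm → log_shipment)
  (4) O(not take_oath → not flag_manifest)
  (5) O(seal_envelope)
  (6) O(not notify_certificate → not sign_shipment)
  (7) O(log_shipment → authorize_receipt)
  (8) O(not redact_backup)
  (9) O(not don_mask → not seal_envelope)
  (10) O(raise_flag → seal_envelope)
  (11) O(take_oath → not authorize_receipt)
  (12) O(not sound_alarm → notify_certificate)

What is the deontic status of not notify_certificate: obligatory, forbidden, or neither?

Premise 5 gives O(seal_envelope).
Premise 9 is O(not don_mask → not seal_envelope); contrapositively O(seal_envelope → don_mask). Since O(seal_envelope) holds, K gives O(don_mask).
Applying K to premise 2 (O(don_mask → take_oath)) and O(don_mask) yields O(take_oath).
Premise 11 is O(take_oath → not authorize_receipt); since O(take_oath), deontic closure gives O(not authorize_receipt).
Premise 7 is O(log_shipment → authorize_receipt); contrapositively O(not authorize_receipt → not log_shipment). Since O(not authorize_receipt) holds, K gives O(not log_shipment).
Premise 3, O(sound_alarm → log_shipment), contraposes to O(not log_shipment → not sound_alarm); with O(not log_shipment) we get O(not sound_alarm).
With premise 12, O(not sound_alarm → notify_certificate), the K-axiom yields O(notify_certificate).
Premises 1, 4, 6, 8, 10 do not contribute to this derivation.
Thus O(notify_certificate), which is F(not notify_certificate): not notify_certificate is forbidden.

Forbidden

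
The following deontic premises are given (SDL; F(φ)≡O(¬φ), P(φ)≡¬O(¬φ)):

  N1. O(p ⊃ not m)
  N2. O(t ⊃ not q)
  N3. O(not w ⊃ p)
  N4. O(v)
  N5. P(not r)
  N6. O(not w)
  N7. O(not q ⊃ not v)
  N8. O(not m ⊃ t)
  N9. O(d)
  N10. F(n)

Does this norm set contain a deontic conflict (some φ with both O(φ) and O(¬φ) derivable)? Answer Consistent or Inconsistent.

Inconsistent

Premise 4 states O(v) outright.
The contrapositive of premise 7 (O(not q ⊃ not v)) is O(v ⊃ q), and O(v) is already established, so O(q).
Premise 2 is O(t ⊃ not q); contrapositively O(q ⊃ not t). Since O(q) holds, K gives O(not t).
Premise 8, O(not m ⊃ t), contraposes to O(not t ⊃ m); with O(not t) we get O(m).
The contrapositive of premise 1 (O(p ⊃ not m)) is O(m ⊃ not p), and O(m) is already established, so O(not p).
Premise 3 is O(not w ⊃ p); contrapositively O(not p ⊃ w). Since O(not p) holds, K gives O(w).
Yet premise 6 states O(not w).
We now have both O(w) and O(not w) — w is simultaneously obligatory and forbidden, violating the D-axiom.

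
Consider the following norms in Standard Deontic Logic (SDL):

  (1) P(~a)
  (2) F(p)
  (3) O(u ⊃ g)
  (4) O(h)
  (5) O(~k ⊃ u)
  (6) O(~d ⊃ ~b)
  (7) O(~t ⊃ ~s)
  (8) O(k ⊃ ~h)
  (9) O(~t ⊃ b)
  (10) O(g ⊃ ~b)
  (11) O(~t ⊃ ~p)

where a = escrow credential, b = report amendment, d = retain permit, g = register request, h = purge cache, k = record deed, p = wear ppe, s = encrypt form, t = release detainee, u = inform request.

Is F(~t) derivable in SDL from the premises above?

Premise 4 gives O(h).
The contrapositive of premise 8 (O(k ⊃ ~h)) is O(h ⊃ ~k), and O(h) is already established, so O(~k).
Premise 5 is O(~k ⊃ u); since O(~k), deontic closure gives O(u).
Applying K to premise 3 (O(u ⊃ g)) and O(u) yields O(g).
Applying K to premise 10 (O(g ⊃ ~b)) and O(g) yields O(~b).
Premise 9 is O(~t ⊃ b); contrapositively O(~b ⊃ t). Since O(~b) holds, K gives O(t).
Premises 1, 2, 6, 7, 11 do not contribute to this derivation.
So O(t) holds, i.e. F(~t). The claim follows.

Yes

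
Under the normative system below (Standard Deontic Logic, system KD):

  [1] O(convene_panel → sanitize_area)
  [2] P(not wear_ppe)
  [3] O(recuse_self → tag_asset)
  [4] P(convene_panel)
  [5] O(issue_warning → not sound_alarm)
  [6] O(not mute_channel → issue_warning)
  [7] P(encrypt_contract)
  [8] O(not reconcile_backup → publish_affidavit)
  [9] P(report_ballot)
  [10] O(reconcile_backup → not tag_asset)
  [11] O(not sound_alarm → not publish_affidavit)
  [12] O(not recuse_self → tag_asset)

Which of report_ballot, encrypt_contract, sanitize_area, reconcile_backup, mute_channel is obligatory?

By case analysis on recuse_self: premise 3 gives O(recuse_self → tag_asset) and premise 12 gives O(not recuse_self → tag_asset), so O(tag_asset) either way.
Premise 10 is O(reconcile_backup → not tag_asset); contrapositively O(tag_asset → not reconcile_backup). Since O(tag_asset) holds, K gives O(not reconcile_backup).
With premise 8, O(not reconcile_backup → publish_affidavit), the K-axiom yields O(publish_affidavit).
Premise 11 is O(not sound_alarm → not publish_affidavit); contrapositively O(publish_affidavit → sound_alarm). Since O(publish_affidavit) holds, K gives O(sound_alarm).
The contrapositive of premise 5 (O(issue_warning → not sound_alarm)) is O(sound_alarm → not issue_warning), and O(sound_alarm) is already established, so O(not issue_warning).
The contrapositive of premise 6 (O(not mute_channel → issue_warning)) is O(not issue_warning → mute_channel), and O(not issue_warning) is already established, so O(mute_channel).
So O(mute_channel) holds — mute_channel is obligatory. None of the other listed options is made obligatory by any chain of premises.

mute_channel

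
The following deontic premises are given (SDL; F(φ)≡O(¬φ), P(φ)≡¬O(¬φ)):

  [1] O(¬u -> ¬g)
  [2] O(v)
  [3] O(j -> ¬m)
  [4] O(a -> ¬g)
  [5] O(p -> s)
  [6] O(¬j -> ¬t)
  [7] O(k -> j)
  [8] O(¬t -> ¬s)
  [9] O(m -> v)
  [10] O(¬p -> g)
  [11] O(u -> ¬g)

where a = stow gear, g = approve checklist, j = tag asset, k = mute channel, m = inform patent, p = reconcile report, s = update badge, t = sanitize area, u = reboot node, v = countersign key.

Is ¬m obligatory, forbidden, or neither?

Premises 11 and 1 are O(u -> ¬g) and O(¬u -> ¬g); every ideal world satisfies u or ¬u, so in either case ¬g holds — hence O(¬g).
The contrapositive of premise 10 (O(¬p -> g)) is O(¬g -> p), and O(¬g) is already established, so O(p).
Premise 5 is O(p -> s); since O(p), deontic closure gives O(s).
The contrapositive of premise 8 (O(¬t -> ¬s)) is O(s -> t), and O(s) is already established, so O(t).
The contrapositive of premise 6 (O(¬j -> ¬t)) is O(t -> j), and O(t) is already established, so O(j).
Premise 3 is O(j -> ¬m); since O(j), deontic closure gives O(¬m).
Premises 2, 4, 7, 9 do not contribute to this derivation.
Hence ¬m is obligatory.

Obligatory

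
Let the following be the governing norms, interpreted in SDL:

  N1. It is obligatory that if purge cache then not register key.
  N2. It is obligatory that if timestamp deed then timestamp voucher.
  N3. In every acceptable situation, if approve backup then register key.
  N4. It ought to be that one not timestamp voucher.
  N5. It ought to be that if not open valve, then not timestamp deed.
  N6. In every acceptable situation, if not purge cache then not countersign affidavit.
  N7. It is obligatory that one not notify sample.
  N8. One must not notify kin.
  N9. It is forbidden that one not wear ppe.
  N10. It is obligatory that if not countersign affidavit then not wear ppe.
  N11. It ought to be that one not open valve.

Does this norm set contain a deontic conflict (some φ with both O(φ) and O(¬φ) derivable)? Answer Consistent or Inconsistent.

Consistent

Premise 2 is O(timestamp_deed → timestamp_voucher), but O(timestamp_deed) is not derivable from the premises, so it does not yield O(timestamp_voucher).
So O(timestamp_voucher) is not derivable, and the apparent clash with O(¬timestamp_voucher) does not arise.
A world satisfying every obligation exists (e.g. approve_backup=false, countersign_affidavit=true, notify_kin=false, notify_sample=false, open_valve=false, purge_cache=true, register_key=false, timestamp_deed=false, timestamp_voucher=false, wear_ppe=true); no atom is both obligatory and forbidden, so the set is consistent.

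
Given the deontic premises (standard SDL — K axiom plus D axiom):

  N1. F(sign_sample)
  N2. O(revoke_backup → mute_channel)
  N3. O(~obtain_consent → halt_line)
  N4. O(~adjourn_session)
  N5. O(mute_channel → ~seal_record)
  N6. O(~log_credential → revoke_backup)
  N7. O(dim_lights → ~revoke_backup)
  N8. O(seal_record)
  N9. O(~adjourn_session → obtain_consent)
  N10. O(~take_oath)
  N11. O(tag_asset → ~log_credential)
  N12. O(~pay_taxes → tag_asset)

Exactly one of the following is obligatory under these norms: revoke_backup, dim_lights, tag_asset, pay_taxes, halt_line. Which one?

Premise 8 states O(seal_record) outright.
The contrapositive of premise 5 (O(mute_channel → ~seal_record)) is O(seal_record → ~mute_channel), and O(seal_record) is already established, so O(~mute_channel).
Premise 2, O(revoke_backup → mute_channel), contraposes to O(~mute_channel → ~revoke_backup); with O(~mute_channel) we get O(~revoke_backup).
Premise 6, O(~log_credential → revoke_backup), contraposes to O(~revoke_backup → log_credential); with O(~revoke_backup) we get O(log_credential).
The contrapositive of premise 11 (O(tag_asset → ~log_credential)) is O(log_credential → ~tag_asset), and O(log_credential) is already established, so O(~tag_asset).
Premise 12 is O(~pay_taxes → tag_asset); contrapositively O(~tag_asset → pay_taxes). Since O(~tag_asset) holds, K gives O(pay_taxes).
So O(pay_taxes) holds — pay_taxes is obligatory. None of the other listed options is made obligatory by any chain of premises.

pay_taxes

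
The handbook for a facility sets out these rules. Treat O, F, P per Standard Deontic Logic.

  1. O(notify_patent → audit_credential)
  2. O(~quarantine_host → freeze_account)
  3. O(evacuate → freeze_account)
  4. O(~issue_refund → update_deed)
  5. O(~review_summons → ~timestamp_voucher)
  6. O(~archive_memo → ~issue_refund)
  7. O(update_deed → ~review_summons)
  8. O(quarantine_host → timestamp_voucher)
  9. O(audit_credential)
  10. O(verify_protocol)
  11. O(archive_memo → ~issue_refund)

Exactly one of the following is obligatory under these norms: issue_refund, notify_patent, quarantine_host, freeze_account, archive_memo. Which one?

freeze_account

Premises 11 and 6 cover both cases: O(archive_memo → ~issue_refund) and O(~archive_memo → ~issue_refund). Since archive_memo ∨ ~archive_memo is a tautology, O(~issue_refund) follows.
Applying K to premise 4 (O(~issue_refund → update_deed)) and O(~issue_refund) yields O(update_deed).
Premise 7 is O(update_deed → ~review_summons); since O(update_deed), deontic closure gives O(~review_summons).
Premise 5 is O(~review_summons → ~timestamp_voucher); since O(~review_summons), deontic closure gives O(~timestamp_voucher).
Premise 8 is O(quarantine_host → timestamp_voucher); contrapositively O(~timestamp_voucher → ~quarantine_host). Since O(~timestamp_voucher) holds, K gives O(~quarantine_host).
With premise 2, O(~quarantine_host → freeze_account), the K-axiom yields O(freeze_account).
So O(freeze_account) holds — freeze_account is obligatory. None of the other listed options is made obligatory by any chain of premises.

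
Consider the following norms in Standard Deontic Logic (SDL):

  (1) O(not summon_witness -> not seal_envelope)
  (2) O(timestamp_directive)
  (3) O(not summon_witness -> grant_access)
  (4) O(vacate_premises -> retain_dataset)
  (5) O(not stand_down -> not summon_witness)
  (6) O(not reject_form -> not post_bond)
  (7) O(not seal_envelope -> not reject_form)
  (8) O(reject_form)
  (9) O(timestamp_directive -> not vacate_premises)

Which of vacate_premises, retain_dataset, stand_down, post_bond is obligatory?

Premise 8 states O(reject_form) outright.
Premise 7, O(not seal_envelope -> not reject_form), contraposes to O(reject_form -> seal_envelope); with O(reject_form) we get O(seal_envelope).
Premise 1, O(not summon_witness -> not seal_envelope), contraposes to O(seal_envelope -> summon_witness); with O(seal_envelope) we get O(summon_witness).
Premise 5, O(not stand_down -> not summon_witness), contraposes to O(summon_witness -> stand_down); with O(summon_witness) we get O(stand_down).
So O(stand_down) holds — stand_down is obligatory. None of the other listed options is made obligatory by any chain of premises.

stand_down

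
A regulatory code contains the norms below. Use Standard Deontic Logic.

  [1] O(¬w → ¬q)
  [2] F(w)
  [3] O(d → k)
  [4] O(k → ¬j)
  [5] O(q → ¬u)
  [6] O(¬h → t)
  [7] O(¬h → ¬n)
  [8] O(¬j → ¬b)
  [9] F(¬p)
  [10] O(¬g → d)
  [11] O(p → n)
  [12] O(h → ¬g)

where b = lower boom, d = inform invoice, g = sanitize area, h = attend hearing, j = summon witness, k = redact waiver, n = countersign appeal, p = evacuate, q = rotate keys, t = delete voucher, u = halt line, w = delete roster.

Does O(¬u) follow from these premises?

Premise 5 is O(q → ¬u), but O(q) is not derivable from the premises, so it does not yield O(¬u).
No other premise forces O(¬u). An ideal world satisfying every premise can still have ¬u false, so O(¬u) is not derivable.

No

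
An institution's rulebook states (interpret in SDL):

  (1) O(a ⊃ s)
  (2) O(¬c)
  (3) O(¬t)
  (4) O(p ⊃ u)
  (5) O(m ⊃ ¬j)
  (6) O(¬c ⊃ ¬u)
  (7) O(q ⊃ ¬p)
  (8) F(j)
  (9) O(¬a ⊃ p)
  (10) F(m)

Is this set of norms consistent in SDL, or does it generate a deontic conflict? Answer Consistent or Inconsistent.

Consistent

Premise 5 is O(m ⊃ ¬j); even if O(¬j) held, inferring O(m) would be affirming the consequent — invalid.
So O(m) is not derivable, and the apparent clash with O(¬m) does not arise.
A world satisfying every obligation exists (e.g. a=true, c=false, j=false, m=false, p=false, q=false, s=true, t=false, u=false); no atom is both obligatory and forbidden, so the set is consistent.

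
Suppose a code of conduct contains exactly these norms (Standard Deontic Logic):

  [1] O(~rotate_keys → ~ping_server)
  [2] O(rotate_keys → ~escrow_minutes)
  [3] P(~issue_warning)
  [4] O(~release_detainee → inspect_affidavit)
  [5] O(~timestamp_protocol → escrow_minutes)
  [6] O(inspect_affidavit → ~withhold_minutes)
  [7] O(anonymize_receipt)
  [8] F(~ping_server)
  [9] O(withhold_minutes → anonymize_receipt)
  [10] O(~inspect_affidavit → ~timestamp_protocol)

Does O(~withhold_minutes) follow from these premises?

Yes

F(~ping_server) at premise 8 means O(ping_server).
Premise 1 is O(~rotate_keys → ~ping_server); contrapositively O(ping_server → rotate_keys). Since O(ping_server) holds, K gives O(rotate_keys).
Premise 2 is O(rotate_keys → ~escrow_minutes); since O(rotate_keys), deontic closure gives O(~escrow_minutes).
The contrapositive of premise 5 (O(~timestamp_protocol → escrow_minutes)) is O(~escrow_minutes → timestamp_protocol), and O(~escrow_minutes) is already established, so O(timestamp_protocol).
Premise 10 is O(~inspect_affidavit → ~timestamp_protocol); contrapositively O(timestamp_protocol → inspect_affidavit). Since O(timestamp_protocol) holds, K gives O(inspect_affidavit).
Applying K to premise 6 (O(inspect_affidavit → ~withhold_minutes)) and O(inspect_affidavit) yields O(~withhold_minutes).
Premises 3, 4, 7, 9 do not contribute to this derivation.
So O(~withhold_minutes) follows.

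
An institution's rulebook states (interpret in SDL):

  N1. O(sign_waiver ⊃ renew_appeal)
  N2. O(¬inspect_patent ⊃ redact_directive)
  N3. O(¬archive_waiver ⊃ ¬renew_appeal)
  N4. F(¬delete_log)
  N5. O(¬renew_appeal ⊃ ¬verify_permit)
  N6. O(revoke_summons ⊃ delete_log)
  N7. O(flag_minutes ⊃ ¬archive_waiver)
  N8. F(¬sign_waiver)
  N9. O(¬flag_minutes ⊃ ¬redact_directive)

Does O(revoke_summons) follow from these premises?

Premise 6 is O(revoke_summons ⊃ delete_log); even if O(delete_log) held, inferring O(revoke_summons) would be affirming the consequent — invalid.
No other premise forces O(revoke_summons). An ideal world satisfying every premise can still have revoke_summons false, so O(revoke_summons) is not derivable.

No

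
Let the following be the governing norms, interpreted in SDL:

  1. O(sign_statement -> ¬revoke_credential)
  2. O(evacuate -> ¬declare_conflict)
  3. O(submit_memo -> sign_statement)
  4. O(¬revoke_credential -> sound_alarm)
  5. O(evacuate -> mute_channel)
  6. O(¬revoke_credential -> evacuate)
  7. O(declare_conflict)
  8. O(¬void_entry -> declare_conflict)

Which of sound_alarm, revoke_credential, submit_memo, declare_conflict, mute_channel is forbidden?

submit_memo

From premise 7 we have O(declare_conflict).
The contrapositive of premise 2 (O(evacuate -> ¬declare_conflict)) is O(declare_conflict -> ¬evacuate), and O(declare_conflict) is already established, so O(¬evacuate).
Premise 6, O(¬revoke_credential -> evacuate), contraposes to O(¬evacuate -> revoke_credential); with O(¬evacuate) we get O(revoke_credential).
Premise 1, O(sign_statement -> ¬revoke_credential), contraposes to O(revoke_credential -> ¬sign_statement); with O(revoke_credential) we get O(¬sign_statement).
Premise 3 is O(submit_memo -> sign_statement); contrapositively O(¬sign_statement -> ¬submit_memo). Since O(¬sign_statement) holds, K gives O(¬submit_memo).
So O(¬submit_memo) holds, i.e. submit_memo is forbidden. None of the other listed options is forbidden under the premises.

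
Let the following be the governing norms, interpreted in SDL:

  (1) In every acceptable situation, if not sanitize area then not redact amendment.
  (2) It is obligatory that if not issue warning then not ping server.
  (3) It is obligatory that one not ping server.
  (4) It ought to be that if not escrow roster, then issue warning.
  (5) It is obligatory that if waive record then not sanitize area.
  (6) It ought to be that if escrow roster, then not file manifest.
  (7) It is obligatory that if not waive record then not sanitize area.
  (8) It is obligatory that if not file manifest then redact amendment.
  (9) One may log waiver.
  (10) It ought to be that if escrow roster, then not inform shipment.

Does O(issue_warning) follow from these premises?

By case analysis on ¬waive_record: premise 7 gives O(¬waive_record → ¬sanitize_area) and premise 5 gives O(waive_record → ¬sanitize_area), so O(¬sanitize_area) either way.
Premise 1 is O(¬sanitize_area → ¬redact_amendment); since O(¬sanitize_area), deontic closure gives O(¬redact_amendment).
Premise 8 is O(¬file_manifest → redact_amendment); contrapositively O(¬redact_amendment → file_manifest). Since O(¬redact_amendment) holds, K gives O(file_manifest).
Premise 6 is O(escrow_roster → ¬file_manifest); contrapositively O(file_manifest → ¬escrow_roster). Since O(file_manifest) holds, K gives O(¬escrow_roster).
With premise 4, O(¬escrow_roster → issue_warning), the K-axiom yields O(issue_warning).
Premises 2, 3, 9, 10 do not contribute to this derivation.
So O(issue_warning) follows.

Yes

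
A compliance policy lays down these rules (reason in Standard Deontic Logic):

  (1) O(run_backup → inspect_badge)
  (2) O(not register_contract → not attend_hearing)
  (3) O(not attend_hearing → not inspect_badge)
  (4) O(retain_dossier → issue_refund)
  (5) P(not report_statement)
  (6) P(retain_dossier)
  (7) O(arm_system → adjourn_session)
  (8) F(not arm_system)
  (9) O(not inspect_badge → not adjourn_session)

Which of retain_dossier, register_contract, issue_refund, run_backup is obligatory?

register_contract

F(not arm_system) at premise 8 means O(arm_system).
With premise 7, O(arm_system → adjourn_session), the K-axiom yields O(adjourn_session).
Premise 9 is O(not inspect_badge → not adjourn_session); contrapositively O(adjourn_session → inspect_badge). Since O(adjourn_session) holds, K gives O(inspect_badge).
Premise 3 is O(not attend_hearing → not inspect_badge); contrapositively O(inspect_badge → attend_hearing). Since O(inspect_badge) holds, K gives O(attend_hearing).
Premise 2, O(not register_contract → not attend_hearing), contraposes to O(attend_hearing → register_contract); with O(attend_hearing) we get O(register_contract).
So O(register_contract) holds — register_contract is obligatory. None of the other listed options is made obligatory by any chain of premises.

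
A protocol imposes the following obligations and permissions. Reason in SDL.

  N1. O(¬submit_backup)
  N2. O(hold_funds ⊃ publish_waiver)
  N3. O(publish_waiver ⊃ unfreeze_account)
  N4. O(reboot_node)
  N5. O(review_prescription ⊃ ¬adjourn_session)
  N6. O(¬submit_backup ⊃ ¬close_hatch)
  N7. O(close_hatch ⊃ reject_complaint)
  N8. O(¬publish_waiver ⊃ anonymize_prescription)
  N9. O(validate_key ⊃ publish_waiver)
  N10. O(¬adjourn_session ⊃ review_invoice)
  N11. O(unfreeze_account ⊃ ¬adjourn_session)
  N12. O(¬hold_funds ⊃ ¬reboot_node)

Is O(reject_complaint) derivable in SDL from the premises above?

No

Premise 7 is O(close_hatch ⊃ reject_complaint), but O(close_hatch) is not derivable from the premises, so it does not yield O(reject_complaint).
No other premise forces O(reject_complaint). An ideal world satisfying every premise can still have reject_complaint false, so O(reject_complaint) is not derivable.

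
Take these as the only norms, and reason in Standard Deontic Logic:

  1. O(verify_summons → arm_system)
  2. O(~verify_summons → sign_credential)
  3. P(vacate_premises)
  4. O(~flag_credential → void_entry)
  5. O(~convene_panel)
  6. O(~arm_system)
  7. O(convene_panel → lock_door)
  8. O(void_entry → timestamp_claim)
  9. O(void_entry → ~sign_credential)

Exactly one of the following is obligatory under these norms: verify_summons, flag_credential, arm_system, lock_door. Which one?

From premise 6 we have O(~arm_system).
The contrapositive of premise 1 (O(verify_summons → arm_system)) is O(~arm_system → ~verify_summons), and O(~arm_system) is already established, so O(~verify_summons).
Applying K to premise 2 (O(~verify_summons → sign_credential)) and O(~verify_summons) yields O(sign_credential).
Premise 9 is O(void_entry → ~sign_credential); contrapositively O(sign_credential → ~void_entry). Since O(sign_credential) holds, K gives O(~void_entry).
The contrapositive of premise 4 (O(~flag_credential → void_entry)) is O(~void_entry → flag_credential), and O(~void_entry) is already established, so O(flag_credential).
So O(flag_credential) holds — flag_credential is obligatory. None of the other listed options is made obligatory by any chain of premises.

flag_credential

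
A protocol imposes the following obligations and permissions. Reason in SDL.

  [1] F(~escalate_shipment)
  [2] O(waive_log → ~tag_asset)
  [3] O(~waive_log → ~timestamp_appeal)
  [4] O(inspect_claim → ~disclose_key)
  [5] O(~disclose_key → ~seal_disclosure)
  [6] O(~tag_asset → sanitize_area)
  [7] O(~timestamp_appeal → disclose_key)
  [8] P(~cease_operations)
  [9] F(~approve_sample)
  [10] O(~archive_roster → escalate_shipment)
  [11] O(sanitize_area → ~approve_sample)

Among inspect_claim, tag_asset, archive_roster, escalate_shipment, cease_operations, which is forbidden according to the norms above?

inspect_claim

Premise 9 is F(~approve_sample), i.e. O(approve_sample).
The contrapositive of premise 11 (O(sanitize_area → ~approve_sample)) is O(approve_sample → ~sanitize_area), and O(approve_sample) is already established, so O(~sanitize_area).
Premise 6, O(~tag_asset → sanitize_area), contraposes to O(~sanitize_area → tag_asset); with O(~sanitize_area) we get O(tag_asset).
Premise 2 is O(waive_log → ~tag_asset); contrapositively O(tag_asset → ~waive_log). Since O(tag_asset) holds, K gives O(~waive_log).
Applying K to premise 3 (O(~waive_log → ~timestamp_appeal)) and O(~waive_log) yields O(~timestamp_appeal).
With premise 7, O(~timestamp_appeal → disclose_key), the K-axiom yields O(disclose_key).
The contrapositive of premise 4 (O(inspect_claim → ~disclose_key)) is O(disclose_key → ~inspect_claim), and O(disclose_key) is already established, so O(~inspect_claim).
So O(~inspect_claim) holds, i.e. inspect_claim is forbidden. None of the other listed options is forbidden under the premises.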